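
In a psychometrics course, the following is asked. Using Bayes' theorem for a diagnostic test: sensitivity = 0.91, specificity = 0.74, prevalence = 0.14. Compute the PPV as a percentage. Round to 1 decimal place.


PPV = (sens * prev) / (sens * prev + (1-spec) * (1-prev))
Numerator = 0.91 * 0.14 = 0.1274
P(positive and no disease) = (1 - spec) * (1 - prev) = (1 - 0.74) * (1 - 0.14) = 0.2236
Denominator = 0.1274 + 0.2236 = 0.351
PPV = 0.1274 / 0.351 = 0.362963
As percentage = 36.3


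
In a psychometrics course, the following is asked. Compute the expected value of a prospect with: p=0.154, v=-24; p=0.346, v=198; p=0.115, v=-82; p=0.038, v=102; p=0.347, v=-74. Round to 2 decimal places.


EU = sum(p_i * v_i)
0.154 * -24 = -3.696
0.346 * 198 = 68.508
0.115 * -82 = -9.43
0.038 * 102 = 3.876
0.347 * -74 = -25.678
EU = -3.696 + 68.508 + -9.43 + 3.876 + -25.678
= 33.58


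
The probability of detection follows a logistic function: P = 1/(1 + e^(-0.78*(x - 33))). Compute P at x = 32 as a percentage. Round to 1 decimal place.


P(x) = 1/(1 + e^(-0.78*(32 - 33)))
Exponent = -0.78 * -1 = 0.78
e^(0.78) = 2.181472
P = 1/(1 + 2.181472) = 0.31432
Percentage = 31.4


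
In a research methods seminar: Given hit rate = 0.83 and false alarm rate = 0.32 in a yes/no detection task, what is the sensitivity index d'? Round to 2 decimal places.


d' = z(HR) - z(FAR)
z(0.83) = 0.9542
z(0.32) = -0.4677
d' = 0.9542 - -0.4677
= 1.42


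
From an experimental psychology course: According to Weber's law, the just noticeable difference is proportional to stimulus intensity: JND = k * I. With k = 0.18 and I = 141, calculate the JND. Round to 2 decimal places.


JND = k * I
JND = 0.18 * 141
= 25.38


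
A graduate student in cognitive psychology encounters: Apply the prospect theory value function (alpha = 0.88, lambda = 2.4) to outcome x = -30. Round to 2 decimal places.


Since x = -30 < 0, use v(x) = -lambda*(-x)^alpha
(-x) = 30
30^0.88 = 19.9465
v(-30) = -2.4 * 19.9465
= -47.87


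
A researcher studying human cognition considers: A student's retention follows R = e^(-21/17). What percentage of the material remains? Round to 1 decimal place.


R = e^(-t/S)
-t/S = -21/17 = -1.235294
R = e^(-1.235294) = 0.290749
Percentage = 0.290749 * 100
= 29.1


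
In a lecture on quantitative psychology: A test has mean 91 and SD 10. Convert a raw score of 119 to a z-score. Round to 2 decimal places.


z = (X - mu) / sigma
= (119 - 91) / 10
= 28 / 10
= 2.80


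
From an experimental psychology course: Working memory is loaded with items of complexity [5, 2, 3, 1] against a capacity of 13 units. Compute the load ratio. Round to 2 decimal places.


Total complexity = 5 + 2 + 3 + 1 = 11
Load = total / capacity = 11 / 13
= 0.85


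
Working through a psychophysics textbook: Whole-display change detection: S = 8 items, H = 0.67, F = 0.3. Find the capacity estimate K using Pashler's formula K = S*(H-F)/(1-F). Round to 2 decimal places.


K = S * (H - F) / (1 - F)
H - F = 0.37
1 - F = 0.7
K = 8 * 0.37 / 0.7
= 4.23


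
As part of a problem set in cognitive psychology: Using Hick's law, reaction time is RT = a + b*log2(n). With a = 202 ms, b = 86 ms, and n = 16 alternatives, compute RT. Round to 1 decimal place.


RT = 202 + 86 * log2(16)
log2(16) = 4.0
RT = 202 + 86 * 4.0
= 202 + 344.0
= 546.0 ms


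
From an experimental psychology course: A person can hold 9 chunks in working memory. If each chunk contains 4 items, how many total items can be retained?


Total items = chunks * items_per_chunk
= 9 * 4
= 36


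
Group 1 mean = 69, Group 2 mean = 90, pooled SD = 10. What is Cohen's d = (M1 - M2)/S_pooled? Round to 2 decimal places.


Cohen's d = (M1 - M2) / S_pooled
= (69 - 90) / 10
= -21 / 10
= -2.10


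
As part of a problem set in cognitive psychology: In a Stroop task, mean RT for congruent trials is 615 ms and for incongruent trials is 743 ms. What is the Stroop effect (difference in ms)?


Stroop effect = RT(incongruent) - RT(congruent)
= 743 - 615
= 128 ms


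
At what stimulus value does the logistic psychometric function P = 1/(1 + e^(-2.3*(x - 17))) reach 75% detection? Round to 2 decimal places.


At P = 0.75: 0.75 = 1/(1 + e^(-k*(x-x0)))
Solving: e^(-k*(x-x0)) = 1/3
x = x0 + ln(3)/k
ln(3) = 1.0986
x = 17 + 1.0986/2.3
= 17 + 0.4777
= 17.48


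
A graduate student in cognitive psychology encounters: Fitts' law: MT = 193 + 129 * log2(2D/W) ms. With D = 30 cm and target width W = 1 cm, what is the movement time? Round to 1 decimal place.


MT = 193 + 129 * log2(2*30/1)
2D/W = 60.0
log2(60.0) = 5.9069
MT = 193 + 129 * 5.9069
= 955.0 ms


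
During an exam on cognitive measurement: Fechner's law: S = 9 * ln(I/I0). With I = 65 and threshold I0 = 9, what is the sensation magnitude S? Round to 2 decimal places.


S = 9 * ln(65/9)
I/I0 = 7.222222
ln(7.222222) = 1.9772
S = 9 * 1.9772
= 17.79


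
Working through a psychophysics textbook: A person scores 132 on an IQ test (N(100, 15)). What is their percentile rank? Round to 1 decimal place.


z = (IQ - mean) / SD
z = (132 - 100) / 15 = 2.1333
Percentile = Phi(2.1333) * 100
Phi(2.1333) = 0.98355
= 98.4


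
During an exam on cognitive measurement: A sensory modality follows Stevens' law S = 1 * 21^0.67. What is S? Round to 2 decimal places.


S = 1 * 21^0.67
21^0.67 = 7.6893
S = 1 * 7.6893
= 7.69


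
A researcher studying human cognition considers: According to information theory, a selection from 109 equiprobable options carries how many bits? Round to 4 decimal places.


H = log2(n)
H = log2(109)
= 6.7682


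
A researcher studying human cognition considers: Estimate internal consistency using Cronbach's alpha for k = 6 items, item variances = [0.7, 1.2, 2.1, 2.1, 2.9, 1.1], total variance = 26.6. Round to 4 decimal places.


alpha = (k/(k-1)) * (1 - sum(s_i^2)/s_total^2)
sum(item variances) = 10.1
k/(k-1) = 6/5 = 1.2
1 - 10.1/26.6 = 1 - 0.379699 = 0.620301
alpha = 1.2 * 0.620301
= 0.7444


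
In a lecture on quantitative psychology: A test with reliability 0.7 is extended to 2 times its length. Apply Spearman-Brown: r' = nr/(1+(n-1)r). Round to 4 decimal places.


r_new = n*r / (1 + (n-1)*r)
Numerator = 2 * 0.7 = 1.4
Denominator = 1 + 1 * 0.7 = 1.7
r_new = 1.4 / 1.7
= 0.8235


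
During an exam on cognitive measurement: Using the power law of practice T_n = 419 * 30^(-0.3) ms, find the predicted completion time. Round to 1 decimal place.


T_n = 419 * 30^(-0.3)
30^(-0.3) = 0.360465
T_n = 419 * 0.360465
= 151.0 ms


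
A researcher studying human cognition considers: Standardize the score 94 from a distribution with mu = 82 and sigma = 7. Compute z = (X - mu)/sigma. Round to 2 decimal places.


z = (X - mu) / sigma
= (94 - 82) / 7
= 12 / 7
= 1.71


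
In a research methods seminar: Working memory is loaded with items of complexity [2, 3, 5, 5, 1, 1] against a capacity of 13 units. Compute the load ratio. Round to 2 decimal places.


Total complexity = 2 + 3 + 5 + 5 + 1 + 1 = 17
Load = total / capacity = 17 / 13
= 1.31


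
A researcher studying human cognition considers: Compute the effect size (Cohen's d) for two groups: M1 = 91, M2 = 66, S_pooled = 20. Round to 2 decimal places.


Cohen's d = (M1 - M2) / S_pooled
= (91 - 66) / 20
= 25 / 20
= 1.25


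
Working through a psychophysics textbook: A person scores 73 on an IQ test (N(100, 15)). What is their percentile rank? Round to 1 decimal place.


z = (IQ - mean) / SD
z = (73 - 100) / 15 = -1.8
Percentile = Phi(-1.8) * 100
Phi(-1.8) = 0.03593
= 3.6


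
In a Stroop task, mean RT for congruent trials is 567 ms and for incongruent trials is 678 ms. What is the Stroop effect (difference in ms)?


Stroop effect = RT(incongruent) - RT(congruent)
= 678 - 567
= 111 ms


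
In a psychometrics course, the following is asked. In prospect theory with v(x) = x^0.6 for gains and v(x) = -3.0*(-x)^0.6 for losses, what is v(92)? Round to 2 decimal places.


Since x = 92 >= 0, use v(x) = x^0.6
92^0.6 = 15.0755
v(92) = 15.08


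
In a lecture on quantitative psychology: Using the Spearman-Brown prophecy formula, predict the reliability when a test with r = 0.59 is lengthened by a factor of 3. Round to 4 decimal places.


r_new = n*r / (1 + (n-1)*r)
Numerator = 3 * 0.59 = 1.77
Denominator = 1 + 2 * 0.59 = 2.18
r_new = 1.77 / 2.18
= 0.8119


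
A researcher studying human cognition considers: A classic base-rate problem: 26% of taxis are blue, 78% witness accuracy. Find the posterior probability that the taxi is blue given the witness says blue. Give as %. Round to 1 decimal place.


P(blue | says blue) = P(says blue | blue)*P(blue) / [P(says blue | blue)*P(blue) + P(says blue | not blue)*P(not blue)]
Numerator = 0.78 * 0.26 = 0.2028
False identification = 0.22 * 0.74 = 0.1628
P = 0.2028 / (0.2028 + 0.1628)
= 0.2028 / 0.3656
As percentage = 55.5


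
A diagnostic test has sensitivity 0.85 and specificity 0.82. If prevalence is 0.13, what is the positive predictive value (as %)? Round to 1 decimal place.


PPV = (sens * prev) / (sens * prev + (1-spec) * (1-prev))
Numerator = 0.85 * 0.13 = 0.1105
P(positive and no disease) = (1 - spec) * (1 - prev) = (1 - 0.82) * (1 - 0.13) = 0.1566
Denominator = 0.1105 + 0.1566 = 0.2671
PPV = 0.1105 / 0.2671 = 0.413703
As percentage = 41.4


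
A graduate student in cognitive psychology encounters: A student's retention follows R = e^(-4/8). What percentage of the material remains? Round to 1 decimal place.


R = e^(-t/S)
-t/S = -4/8 = -0.5
R = e^(-0.5) = 0.606531
Percentage = 0.606531 * 100
= 60.7


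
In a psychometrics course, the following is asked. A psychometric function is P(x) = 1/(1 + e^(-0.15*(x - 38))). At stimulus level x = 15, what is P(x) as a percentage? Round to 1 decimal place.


P(x) = 1/(1 + e^(-0.15*(15 - 38)))
Exponent = -0.15 * -23 = 3.45
e^(3.45) = 31.500392
P = 1/(1 + 31.500392) = 0.030769
Percentage = 3.1


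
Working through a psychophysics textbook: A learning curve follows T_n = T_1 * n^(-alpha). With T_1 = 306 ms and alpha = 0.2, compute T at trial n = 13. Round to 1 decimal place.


T_n = 306 * 13^(-0.2)
13^(-0.2) = 0.598703
T_n = 306 * 0.598703
= 183.2 ms


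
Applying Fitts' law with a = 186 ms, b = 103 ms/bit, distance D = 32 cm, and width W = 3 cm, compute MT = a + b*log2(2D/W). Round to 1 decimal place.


MT = 186 + 103 * log2(2*32/3)
2D/W = 21.333333
log2(21.333333) = 4.415
MT = 186 + 103 * 4.415
= 640.7 ms


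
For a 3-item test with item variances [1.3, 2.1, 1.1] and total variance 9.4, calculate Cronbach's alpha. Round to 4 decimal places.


alpha = (k/(k-1)) * (1 - sum(s_i^2)/s_total^2)
sum(item variances) = 4.5
k/(k-1) = 3/2 = 1.5
1 - 4.5/9.4 = 1 - 0.478723 = 0.521277
alpha = 1.5 * 0.521277
= 0.7819


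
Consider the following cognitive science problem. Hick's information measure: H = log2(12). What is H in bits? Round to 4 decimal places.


H = log2(n)
H = log2(12)
= 3.5850


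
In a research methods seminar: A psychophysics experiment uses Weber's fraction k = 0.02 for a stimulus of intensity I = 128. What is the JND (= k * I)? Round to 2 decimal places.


JND = k * I
JND = 0.02 * 128
= 2.56


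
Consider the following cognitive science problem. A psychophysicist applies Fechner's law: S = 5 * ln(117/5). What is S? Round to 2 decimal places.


S = 5 * ln(117/5)
I/I0 = 23.4
ln(23.4) = 3.1527
S = 5 * 3.1527
= 15.76


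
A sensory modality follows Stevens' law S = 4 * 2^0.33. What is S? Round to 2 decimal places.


S = 4 * 2^0.33
2^0.33 = 1.257
S = 4 * 1.257
= 5.03


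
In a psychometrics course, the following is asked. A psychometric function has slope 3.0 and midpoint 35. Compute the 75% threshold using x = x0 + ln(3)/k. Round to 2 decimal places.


At P = 0.75: 0.75 = 1/(1 + e^(-k*(x-x0)))
Solving: e^(-k*(x-x0)) = 1/3
x = x0 + ln(3)/k
ln(3) = 1.0986
x = 35 + 1.0986/3.0
= 35 + 0.3662
= 35.37


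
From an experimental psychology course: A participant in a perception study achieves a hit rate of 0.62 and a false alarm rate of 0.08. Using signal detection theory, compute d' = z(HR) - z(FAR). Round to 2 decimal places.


d' = z(HR) - z(FAR)
z(0.62) = 0.3055
z(0.08) = -1.4051
d' = 0.3055 - -1.4051
= 1.71


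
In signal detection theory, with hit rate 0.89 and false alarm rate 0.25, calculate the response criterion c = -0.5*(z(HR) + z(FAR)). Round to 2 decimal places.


c = -0.5 * (z(HR) + z(FAR))
z(0.89) = 1.2265
z(0.25) = -0.6745
c = -0.5 * (1.2265 + -0.6745)
= -0.5 * 0.552
= -0.28


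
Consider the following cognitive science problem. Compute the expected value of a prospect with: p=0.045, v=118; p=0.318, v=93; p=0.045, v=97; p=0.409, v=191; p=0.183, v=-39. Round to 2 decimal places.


EU = sum(p_i * v_i)
0.045 * 118 = 5.31
0.318 * 93 = 29.574
0.045 * 97 = 4.365
0.409 * 191 = 78.119
0.183 * -39 = -7.137
EU = 5.31 + 29.574 + 4.365 + 78.119 + -7.137
= 110.23


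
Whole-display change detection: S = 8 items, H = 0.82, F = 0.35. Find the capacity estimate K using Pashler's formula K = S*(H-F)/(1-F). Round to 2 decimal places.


K = S * (H - F) / (1 - F)
H - F = 0.47
1 - F = 0.65
K = 8 * 0.47 / 0.65
= 5.78


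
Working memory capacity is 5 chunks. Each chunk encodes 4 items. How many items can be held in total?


Total items = chunks * items_per_chunk
= 5 * 4
= 20


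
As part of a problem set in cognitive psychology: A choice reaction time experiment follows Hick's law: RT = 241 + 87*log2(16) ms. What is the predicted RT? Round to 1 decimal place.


RT = 241 + 87 * log2(16)
log2(16) = 4.0
RT = 241 + 87 * 4.0
= 241 + 348.0
= 589.0 ms


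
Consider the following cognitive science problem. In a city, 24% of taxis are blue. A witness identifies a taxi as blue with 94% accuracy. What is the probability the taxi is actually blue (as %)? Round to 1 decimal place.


P(blue | says blue) = P(says blue | blue)*P(blue) / [P(says blue | blue)*P(blue) + P(says blue | not blue)*P(not blue)]
Numerator = 0.94 * 0.24 = 0.2256
False identification = 0.06 * 0.76 = 0.0456
P = 0.2256 / (0.2256 + 0.0456)
= 0.2256 / 0.2712
As percentage = 83.2


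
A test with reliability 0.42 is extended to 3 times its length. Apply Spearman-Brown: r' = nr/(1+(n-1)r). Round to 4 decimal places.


r_new = n*r / (1 + (n-1)*r)
Numerator = 3 * 0.42 = 1.26
Denominator = 1 + 2 * 0.42 = 1.84
r_new = 1.26 / 1.84
= 0.6848


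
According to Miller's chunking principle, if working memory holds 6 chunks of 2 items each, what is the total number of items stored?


Total items = chunks * items_per_chunk
= 6 * 2
= 12


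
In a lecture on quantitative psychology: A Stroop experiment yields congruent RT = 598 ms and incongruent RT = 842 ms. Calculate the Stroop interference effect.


Stroop effect = RT(incongruent) - RT(congruent)
= 842 - 598
= 244 ms


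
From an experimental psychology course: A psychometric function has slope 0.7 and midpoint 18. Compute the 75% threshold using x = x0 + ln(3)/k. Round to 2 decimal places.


At P = 0.75: 0.75 = 1/(1 + e^(-k*(x-x0)))
Solving: e^(-k*(x-x0)) = 1/3
x = x0 + ln(3)/k
ln(3) = 1.0986
x = 18 + 1.0986/0.7
= 18 + 1.5694
= 19.57


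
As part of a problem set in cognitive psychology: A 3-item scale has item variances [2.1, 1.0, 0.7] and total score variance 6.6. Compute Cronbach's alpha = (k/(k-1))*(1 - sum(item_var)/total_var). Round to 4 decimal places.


alpha = (k/(k-1)) * (1 - sum(s_i^2)/s_total^2)
sum(item variances) = 3.8
k/(k-1) = 3/2 = 1.5
1 - 3.8/6.6 = 1 - 0.575758 = 0.424242
alpha = 1.5 * 0.424242
= 0.6364


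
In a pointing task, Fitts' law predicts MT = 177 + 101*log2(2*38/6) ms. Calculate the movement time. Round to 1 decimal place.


MT = 177 + 101 * log2(2*38/6)
2D/W = 12.666667
log2(12.666667) = 3.663
MT = 177 + 101 * 3.663
= 547.0 ms


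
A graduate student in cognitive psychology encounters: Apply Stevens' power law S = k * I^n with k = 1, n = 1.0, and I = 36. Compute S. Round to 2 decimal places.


S = 1 * 36^1.0
36^1.0 = 36.0
S = 1 * 36.0
= 36.00


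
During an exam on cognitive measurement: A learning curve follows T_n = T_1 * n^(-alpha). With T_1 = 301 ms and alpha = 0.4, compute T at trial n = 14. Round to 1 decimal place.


T_n = 301 * 14^(-0.4)
14^(-0.4) = 0.347976
T_n = 301 * 0.347976
= 104.7 ms


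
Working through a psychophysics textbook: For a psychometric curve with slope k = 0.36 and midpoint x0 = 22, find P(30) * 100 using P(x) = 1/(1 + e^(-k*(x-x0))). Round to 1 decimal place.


P(x) = 1/(1 + e^(-0.36*(30 - 22)))
Exponent = -0.36 * 8 = -2.88
e^(-2.88) = 0.056135
P = 1/(1 + 0.056135) = 0.946849
Percentage = 94.7


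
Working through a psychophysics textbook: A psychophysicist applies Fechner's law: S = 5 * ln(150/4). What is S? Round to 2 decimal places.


S = 5 * ln(150/4)
I/I0 = 37.5
ln(37.5) = 3.6243
S = 5 * 3.6243
= 18.12


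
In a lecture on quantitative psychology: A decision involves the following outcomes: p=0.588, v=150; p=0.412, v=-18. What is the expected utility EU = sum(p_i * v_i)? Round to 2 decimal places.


EU = sum(p_i * v_i)
0.588 * 150 = 88.2
0.412 * -18 = -7.416
EU = 88.2 + -7.416
= 80.78


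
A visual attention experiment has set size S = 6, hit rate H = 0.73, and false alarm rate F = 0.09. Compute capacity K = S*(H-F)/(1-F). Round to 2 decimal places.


K = S * (H - F) / (1 - F)
H - F = 0.64
1 - F = 0.91
K = 6 * 0.64 / 0.91
= 4.22


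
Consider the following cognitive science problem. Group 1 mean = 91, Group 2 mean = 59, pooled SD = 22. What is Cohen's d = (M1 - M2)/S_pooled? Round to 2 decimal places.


Cohen's d = (M1 - M2) / S_pooled
= (91 - 59) / 22
= 32 / 22
= 1.45


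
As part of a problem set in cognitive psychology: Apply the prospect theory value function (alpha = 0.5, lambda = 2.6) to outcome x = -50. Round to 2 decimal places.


Since x = -50 < 0, use v(x) = -lambda*(-x)^alpha
(-x) = 50
50^0.5 = 7.0711
v(-50) = -2.6 * 7.0711
= -18.38


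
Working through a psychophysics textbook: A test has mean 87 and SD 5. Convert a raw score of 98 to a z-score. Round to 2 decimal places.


z = (X - mu) / sigma
= (98 - 87) / 5
= 11 / 5
= 2.20


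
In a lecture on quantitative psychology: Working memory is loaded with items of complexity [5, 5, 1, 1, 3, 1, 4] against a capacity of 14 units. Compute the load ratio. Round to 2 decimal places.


Total complexity = 5 + 5 + 1 + 1 + 3 + 1 + 4 = 20
Load = total / capacity = 20 / 14
= 1.43


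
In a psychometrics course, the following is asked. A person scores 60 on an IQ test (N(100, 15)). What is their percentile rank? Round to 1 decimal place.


z = (IQ - mean) / SD
z = (60 - 100) / 15 = -2.6667
Percentile = Phi(-2.6667) * 100
Phi(-2.6667) = 0.00383
= 0.4


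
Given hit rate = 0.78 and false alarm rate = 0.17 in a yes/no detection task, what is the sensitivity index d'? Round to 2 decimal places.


d' = z(HR) - z(FAR)
z(0.78) = 0.7722
z(0.17) = -0.9542
d' = 0.7722 - -0.9542
= 1.73


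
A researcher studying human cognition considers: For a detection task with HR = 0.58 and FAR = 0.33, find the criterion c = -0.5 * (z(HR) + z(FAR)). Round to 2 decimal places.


c = -0.5 * (z(HR) + z(FAR))
z(0.58) = 0.2019
z(0.33) = -0.4399
c = -0.5 * (0.2019 + -0.4399)
= -0.5 * -0.238
= 0.12


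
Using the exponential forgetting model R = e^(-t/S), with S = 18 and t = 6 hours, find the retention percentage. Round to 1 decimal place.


R = e^(-t/S)
-t/S = -6/18 = -0.333333
R = e^(-0.333333) = 0.716532
Percentage = 0.716532 * 100
= 71.7


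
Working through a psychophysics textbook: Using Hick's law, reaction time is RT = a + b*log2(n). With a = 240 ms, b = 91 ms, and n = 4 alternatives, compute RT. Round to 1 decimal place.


RT = 240 + 91 * log2(4)
log2(4) = 2.0
RT = 240 + 91 * 2.0
= 240 + 182.0
= 422.0 ms


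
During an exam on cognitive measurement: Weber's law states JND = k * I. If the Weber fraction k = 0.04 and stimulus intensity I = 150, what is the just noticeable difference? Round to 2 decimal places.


JND = k * I
JND = 0.04 * 150
= 6.00


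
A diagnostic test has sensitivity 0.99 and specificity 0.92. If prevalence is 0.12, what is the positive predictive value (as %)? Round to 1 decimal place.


PPV = (sens * prev) / (sens * prev + (1-spec) * (1-prev))
Numerator = 0.99 * 0.12 = 0.1188
P(positive and no disease) = (1 - spec) * (1 - prev) = (1 - 0.92) * (1 - 0.12) = 0.0704
Denominator = 0.1188 + 0.0704 = 0.1892
PPV = 0.1188 / 0.1892 = 0.627907
As percentage = 62.8


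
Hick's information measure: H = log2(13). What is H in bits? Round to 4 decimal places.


H = log2(n)
H = log2(13)
= 3.7004


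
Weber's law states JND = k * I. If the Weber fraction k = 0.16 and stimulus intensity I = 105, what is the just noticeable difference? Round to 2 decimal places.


JND = k * I
JND = 0.16 * 105
= 16.80


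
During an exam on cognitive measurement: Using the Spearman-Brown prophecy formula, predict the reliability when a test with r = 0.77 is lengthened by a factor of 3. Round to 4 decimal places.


r_new = n*r / (1 + (n-1)*r)
Numerator = 3 * 0.77 = 2.31
Denominator = 1 + 2 * 0.77 = 2.54
r_new = 2.31 / 2.54
= 0.9094


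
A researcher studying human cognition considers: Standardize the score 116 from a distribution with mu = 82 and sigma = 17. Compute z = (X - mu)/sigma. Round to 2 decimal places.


z = (X - mu) / sigma
= (116 - 82) / 17
= 34 / 17
= 2.00


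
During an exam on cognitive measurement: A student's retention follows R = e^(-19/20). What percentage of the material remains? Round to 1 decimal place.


R = e^(-t/S)
-t/S = -19/20 = -0.95
R = e^(-0.95) = 0.386741
Percentage = 0.386741 * 100
= 38.7


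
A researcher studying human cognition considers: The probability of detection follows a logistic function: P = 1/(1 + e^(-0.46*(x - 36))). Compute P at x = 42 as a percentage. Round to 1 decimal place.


P(x) = 1/(1 + e^(-0.46*(42 - 36)))
Exponent = -0.46 * 6 = -2.76
e^(-2.76) = 0.063292
P = 1/(1 + 0.063292) = 0.940475
Percentage = 94.0


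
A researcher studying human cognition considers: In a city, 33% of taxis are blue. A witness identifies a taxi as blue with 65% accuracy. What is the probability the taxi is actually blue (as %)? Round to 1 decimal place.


P(blue | says blue) = P(says blue | blue)*P(blue) / [P(says blue | blue)*P(blue) + P(says blue | not blue)*P(not blue)]
Numerator = 0.65 * 0.33 = 0.2145
False identification = 0.35 * 0.67 = 0.2345
P = 0.2145 / (0.2145 + 0.2345)
= 0.2145 / 0.449
As percentage = 47.8


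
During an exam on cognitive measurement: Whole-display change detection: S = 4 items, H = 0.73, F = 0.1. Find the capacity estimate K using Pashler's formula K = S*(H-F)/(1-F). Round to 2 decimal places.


K = S * (H - F) / (1 - F)
H - F = 0.63
1 - F = 0.9
K = 4 * 0.63 / 0.9
= 2.80


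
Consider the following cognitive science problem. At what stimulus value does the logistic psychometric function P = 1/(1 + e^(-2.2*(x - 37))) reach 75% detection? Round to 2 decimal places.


At P = 0.75: 0.75 = 1/(1 + e^(-k*(x-x0)))
Solving: e^(-k*(x-x0)) = 1/3
x = x0 + ln(3)/k
ln(3) = 1.0986
x = 37 + 1.0986/2.2
= 37 + 0.4994
= 37.50


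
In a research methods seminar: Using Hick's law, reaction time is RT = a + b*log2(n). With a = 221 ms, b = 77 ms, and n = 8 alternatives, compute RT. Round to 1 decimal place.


RT = 221 + 77 * log2(8)
log2(8) = 3.0
RT = 221 + 77 * 3.0
= 221 + 231.0
= 452.0 ms


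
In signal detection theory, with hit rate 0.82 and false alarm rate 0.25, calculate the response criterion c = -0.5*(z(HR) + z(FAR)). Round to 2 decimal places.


c = -0.5 * (z(HR) + z(FAR))
z(0.82) = 0.9154
z(0.25) = -0.6745
c = -0.5 * (0.9154 + -0.6745)
= -0.5 * 0.2409
= -0.12


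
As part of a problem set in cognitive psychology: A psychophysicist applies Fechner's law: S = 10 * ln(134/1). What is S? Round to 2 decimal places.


S = 10 * ln(134/1)
I/I0 = 134.0
ln(134.0) = 4.8978
S = 10 * 4.8978
= 48.98


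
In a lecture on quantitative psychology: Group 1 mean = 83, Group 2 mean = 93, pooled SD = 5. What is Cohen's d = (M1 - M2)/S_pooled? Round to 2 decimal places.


Cohen's d = (M1 - M2) / S_pooled
= (83 - 93) / 5
= -10 / 5
= -2.00


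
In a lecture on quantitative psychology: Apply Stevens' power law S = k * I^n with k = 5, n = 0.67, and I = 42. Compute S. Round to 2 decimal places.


S = 5 * 42^0.67
42^0.67 = 12.2342
S = 5 * 12.2342
= 61.17


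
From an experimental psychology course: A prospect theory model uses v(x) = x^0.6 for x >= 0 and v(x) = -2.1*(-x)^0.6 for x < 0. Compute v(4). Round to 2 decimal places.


Since x = 4 >= 0, use v(x) = x^0.6
4^0.6 = 2.2974
v(4) = 2.30


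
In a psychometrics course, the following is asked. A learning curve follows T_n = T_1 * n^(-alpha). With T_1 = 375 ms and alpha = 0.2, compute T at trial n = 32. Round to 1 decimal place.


T_n = 375 * 32^(-0.2)
32^(-0.2) = 0.5
T_n = 375 * 0.5
= 187.5 ms


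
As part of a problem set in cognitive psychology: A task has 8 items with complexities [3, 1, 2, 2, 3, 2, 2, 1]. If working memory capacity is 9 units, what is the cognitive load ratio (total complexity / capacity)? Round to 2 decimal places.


Total complexity = 3 + 1 + 2 + 2 + 3 + 2 + 2 + 1 = 16
Load = total / capacity = 16 / 9
= 1.78


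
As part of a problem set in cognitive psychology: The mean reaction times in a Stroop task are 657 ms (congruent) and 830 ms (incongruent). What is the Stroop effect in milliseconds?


Stroop effect = RT(incongruent) - RT(congruent)
= 830 - 657
= 173 ms


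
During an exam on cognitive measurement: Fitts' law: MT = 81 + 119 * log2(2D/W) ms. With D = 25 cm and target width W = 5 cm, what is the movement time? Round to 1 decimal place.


MT = 81 + 119 * log2(2*25/5)
2D/W = 10.0
log2(10.0) = 3.3219
MT = 81 + 119 * 3.3219
= 476.3 ms


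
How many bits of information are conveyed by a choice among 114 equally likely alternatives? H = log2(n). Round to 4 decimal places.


H = log2(n)
H = log2(114)
= 6.8329


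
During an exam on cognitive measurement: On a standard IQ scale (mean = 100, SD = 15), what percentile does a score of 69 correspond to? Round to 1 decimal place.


z = (IQ - mean) / SD
z = (69 - 100) / 15 = -2.0667
Percentile = Phi(-2.0667) * 100
Phi(-2.0667) = 0.019381
= 1.9


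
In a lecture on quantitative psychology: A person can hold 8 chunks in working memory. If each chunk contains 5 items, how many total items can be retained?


Total items = chunks * items_per_chunk
= 8 * 5
= 40


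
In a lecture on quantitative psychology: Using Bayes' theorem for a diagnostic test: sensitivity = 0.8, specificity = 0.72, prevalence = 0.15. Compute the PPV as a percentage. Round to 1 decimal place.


PPV = (sens * prev) / (sens * prev + (1-spec) * (1-prev))
Numerator = 0.8 * 0.15 = 0.12
P(positive and no disease) = (1 - spec) * (1 - prev) = (1 - 0.72) * (1 - 0.15) = 0.238
Denominator = 0.12 + 0.238 = 0.358
PPV = 0.12 / 0.358 = 0.335196
As percentage = 33.5


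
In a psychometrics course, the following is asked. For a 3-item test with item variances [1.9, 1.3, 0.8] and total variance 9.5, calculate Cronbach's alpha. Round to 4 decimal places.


alpha = (k/(k-1)) * (1 - sum(s_i^2)/s_total^2)
sum(item variances) = 4.0
k/(k-1) = 3/2 = 1.5
1 - 4.0/9.5 = 1 - 0.421053 = 0.578947
alpha = 1.5 * 0.578947
= 0.8684


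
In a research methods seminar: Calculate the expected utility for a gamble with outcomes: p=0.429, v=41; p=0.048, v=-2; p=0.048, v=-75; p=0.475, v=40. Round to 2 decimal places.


EU = sum(p_i * v_i)
0.429 * 41 = 17.589
0.048 * -2 = -0.096
0.048 * -75 = -3.6
0.475 * 40 = 19.0
EU = 17.589 + -0.096 + -3.6 + 19.0
= 32.89


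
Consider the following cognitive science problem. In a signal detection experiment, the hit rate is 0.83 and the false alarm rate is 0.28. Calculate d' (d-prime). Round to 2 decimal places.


d' = z(HR) - z(FAR)
z(0.83) = 0.9542
z(0.28) = -0.5828
d' = 0.9542 - -0.5828
= 1.54


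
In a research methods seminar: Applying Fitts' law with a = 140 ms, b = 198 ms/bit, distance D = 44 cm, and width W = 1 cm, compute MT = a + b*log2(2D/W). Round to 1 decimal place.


MT = 140 + 198 * log2(2*44/1)
2D/W = 88.0
log2(88.0) = 6.4594
MT = 140 + 198 * 6.4594
= 1419.0 ms


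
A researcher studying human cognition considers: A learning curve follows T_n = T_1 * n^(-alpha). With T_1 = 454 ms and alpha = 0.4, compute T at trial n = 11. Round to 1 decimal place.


T_n = 454 * 11^(-0.4)
11^(-0.4) = 0.383215
T_n = 454 * 0.383215
= 174.0 ms


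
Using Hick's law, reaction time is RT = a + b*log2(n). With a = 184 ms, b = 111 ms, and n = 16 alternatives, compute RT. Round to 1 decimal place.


RT = 184 + 111 * log2(16)
log2(16) = 4.0
RT = 184 + 111 * 4.0
= 184 + 444.0
= 628.0 ms


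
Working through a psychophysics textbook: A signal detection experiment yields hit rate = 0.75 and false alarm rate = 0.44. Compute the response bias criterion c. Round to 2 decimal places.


c = -0.5 * (z(HR) + z(FAR))
z(0.75) = 0.6745
z(0.44) = -0.151
c = -0.5 * (0.6745 + -0.151)
= -0.5 * 0.5235
= -0.26


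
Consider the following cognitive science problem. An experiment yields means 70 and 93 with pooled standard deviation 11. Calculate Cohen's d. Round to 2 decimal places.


Cohen's d = (M1 - M2) / S_pooled
= (70 - 93) / 11
= -23 / 11
= -2.09


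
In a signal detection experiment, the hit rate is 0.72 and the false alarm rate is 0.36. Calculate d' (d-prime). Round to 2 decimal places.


d' = z(HR) - z(FAR)
z(0.72) = 0.5828
z(0.36) = -0.3585
d' = 0.5828 - -0.3585
= 0.94


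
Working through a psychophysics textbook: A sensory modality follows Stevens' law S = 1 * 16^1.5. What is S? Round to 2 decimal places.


S = 1 * 16^1.5
16^1.5 = 64.0
S = 1 * 64.0
= 64.00


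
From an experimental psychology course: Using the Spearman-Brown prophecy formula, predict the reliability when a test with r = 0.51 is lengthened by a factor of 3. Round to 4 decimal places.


r_new = n*r / (1 + (n-1)*r)
Numerator = 3 * 0.51 = 1.53
Denominator = 1 + 2 * 0.51 = 2.02
r_new = 1.53 / 2.02
= 0.7574


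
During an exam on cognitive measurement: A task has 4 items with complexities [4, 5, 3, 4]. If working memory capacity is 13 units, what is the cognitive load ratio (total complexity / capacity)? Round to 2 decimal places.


Total complexity = 4 + 5 + 3 + 4 = 16
Load = total / capacity = 16 / 13
= 1.23


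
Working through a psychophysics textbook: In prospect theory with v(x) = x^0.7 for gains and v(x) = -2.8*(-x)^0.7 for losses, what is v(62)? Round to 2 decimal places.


Since x = 62 >= 0, use v(x) = x^0.7
62^0.7 = 17.9752
v(62) = 17.98


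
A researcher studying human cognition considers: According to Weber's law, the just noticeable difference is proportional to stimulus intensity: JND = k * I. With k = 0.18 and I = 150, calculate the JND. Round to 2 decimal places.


JND = k * I
JND = 0.18 * 150
= 27.00


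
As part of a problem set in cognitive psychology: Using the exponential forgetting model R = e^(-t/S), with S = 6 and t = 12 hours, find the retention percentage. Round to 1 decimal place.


R = e^(-t/S)
-t/S = -12/6 = -2.0
R = e^(-2.0) = 0.135335
Percentage = 0.135335 * 100
= 13.5


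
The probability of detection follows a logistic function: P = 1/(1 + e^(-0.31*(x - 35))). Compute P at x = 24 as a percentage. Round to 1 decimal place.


P(x) = 1/(1 + e^(-0.31*(24 - 35)))
Exponent = -0.31 * -11 = 3.41
e^(3.41) = 30.265244
P = 1/(1 + 30.265244) = 0.031984
Percentage = 3.2


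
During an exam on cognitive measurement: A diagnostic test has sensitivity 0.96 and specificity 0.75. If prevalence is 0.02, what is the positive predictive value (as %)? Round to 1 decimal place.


PPV = (sens * prev) / (sens * prev + (1-spec) * (1-prev))
Numerator = 0.96 * 0.02 = 0.0192
P(positive and no disease) = (1 - spec) * (1 - prev) = (1 - 0.75) * (1 - 0.02) = 0.245
Denominator = 0.0192 + 0.245 = 0.2642
PPV = 0.0192 / 0.2642 = 0.072672
As percentage = 7.3


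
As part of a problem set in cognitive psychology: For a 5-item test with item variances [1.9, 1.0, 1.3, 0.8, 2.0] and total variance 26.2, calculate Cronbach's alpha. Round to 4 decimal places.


alpha = (k/(k-1)) * (1 - sum(s_i^2)/s_total^2)
sum(item variances) = 7.0
k/(k-1) = 5/4 = 1.25
1 - 7.0/26.2 = 1 - 0.267176 = 0.732824
alpha = 1.25 * 0.732824
= 0.9160


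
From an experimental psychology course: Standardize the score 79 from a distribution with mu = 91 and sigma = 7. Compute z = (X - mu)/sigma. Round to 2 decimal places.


z = (X - mu) / sigma
= (79 - 91) / 7
= -12 / 7
= -1.71


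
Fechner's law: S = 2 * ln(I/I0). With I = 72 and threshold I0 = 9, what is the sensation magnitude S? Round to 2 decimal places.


S = 2 * ln(72/9)
I/I0 = 8.0
ln(8.0) = 2.0794
S = 2 * 2.0794
= 4.16


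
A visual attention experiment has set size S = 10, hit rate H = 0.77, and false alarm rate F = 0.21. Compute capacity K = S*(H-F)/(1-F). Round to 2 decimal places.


K = S * (H - F) / (1 - F)
H - F = 0.56
1 - F = 0.79
K = 10 * 0.56 / 0.79
= 7.09


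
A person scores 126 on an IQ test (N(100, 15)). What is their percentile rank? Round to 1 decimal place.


z = (IQ - mean) / SD
z = (126 - 100) / 15 = 1.7333
Percentile = Phi(1.7333) * 100
Phi(1.7333) = 0.958479
= 95.8


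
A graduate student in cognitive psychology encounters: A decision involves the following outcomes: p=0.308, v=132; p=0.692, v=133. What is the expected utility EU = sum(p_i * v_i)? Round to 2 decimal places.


EU = sum(p_i * v_i)
0.308 * 132 = 40.656
0.692 * 133 = 92.036
EU = 40.656 + 92.036
= 132.69


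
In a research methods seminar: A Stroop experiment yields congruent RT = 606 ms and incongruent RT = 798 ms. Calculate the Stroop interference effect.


Stroop effect = RT(incongruent) - RT(congruent)
= 798 - 606
= 192 ms


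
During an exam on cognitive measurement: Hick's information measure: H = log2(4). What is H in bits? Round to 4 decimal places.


H = log2(n)
H = log2(4)
= 2.0000


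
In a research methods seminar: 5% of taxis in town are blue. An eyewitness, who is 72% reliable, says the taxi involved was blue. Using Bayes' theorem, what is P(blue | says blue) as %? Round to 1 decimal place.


P(blue | says blue) = P(says blue | blue)*P(blue) / [P(says blue | blue)*P(blue) + P(says blue | not blue)*P(not blue)]
Numerator = 0.72 * 0.05 = 0.036
False identification = 0.28 * 0.95 = 0.266
P = 0.036 / (0.036 + 0.266)
= 0.036 / 0.302
As percentage = 11.9


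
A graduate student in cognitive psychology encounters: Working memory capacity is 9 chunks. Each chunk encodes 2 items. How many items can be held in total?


Total items = chunks * items_per_chunk
= 9 * 2
= 18


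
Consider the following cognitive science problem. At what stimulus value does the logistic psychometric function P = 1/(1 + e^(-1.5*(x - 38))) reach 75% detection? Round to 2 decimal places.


At P = 0.75: 0.75 = 1/(1 + e^(-k*(x-x0)))
Solving: e^(-k*(x-x0)) = 1/3
x = x0 + ln(3)/k
ln(3) = 1.0986
x = 38 + 1.0986/1.5
= 38 + 0.7324
= 38.73


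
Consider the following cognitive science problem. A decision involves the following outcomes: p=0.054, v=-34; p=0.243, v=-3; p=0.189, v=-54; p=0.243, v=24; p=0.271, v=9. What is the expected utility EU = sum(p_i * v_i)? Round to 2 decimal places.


EU = sum(p_i * v_i)
0.054 * -34 = -1.836
0.243 * -3 = -0.729
0.189 * -54 = -10.206
0.243 * 24 = 5.832
0.271 * 9 = 2.439
EU = -1.836 + -0.729 + -10.206 + 5.832 + 2.439
= -4.50


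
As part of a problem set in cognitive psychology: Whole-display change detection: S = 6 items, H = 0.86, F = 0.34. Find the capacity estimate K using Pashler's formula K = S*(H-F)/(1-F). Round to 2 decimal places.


K = S * (H - F) / (1 - F)
H - F = 0.52
1 - F = 0.66
K = 6 * 0.52 / 0.66
= 4.73


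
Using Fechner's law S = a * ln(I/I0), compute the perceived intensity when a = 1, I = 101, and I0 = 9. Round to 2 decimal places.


S = 1 * ln(101/9)
I/I0 = 11.222222
ln(11.222222) = 2.4179
S = 1 * 2.4179
= 2.42


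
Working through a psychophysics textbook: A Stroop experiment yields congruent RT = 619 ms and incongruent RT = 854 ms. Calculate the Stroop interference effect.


Stroop effect = RT(incongruent) - RT(congruent)
= 854 - 619
= 235 ms


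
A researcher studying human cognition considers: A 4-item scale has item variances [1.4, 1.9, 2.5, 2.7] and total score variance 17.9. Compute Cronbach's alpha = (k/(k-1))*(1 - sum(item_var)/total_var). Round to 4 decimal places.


alpha = (k/(k-1)) * (1 - sum(s_i^2)/s_total^2)
sum(item variances) = 8.5
k/(k-1) = 4/3 = 1.333333
1 - 8.5/17.9 = 1 - 0.47486 = 0.52514
alpha = 1.333333 * 0.52514
= 0.7002


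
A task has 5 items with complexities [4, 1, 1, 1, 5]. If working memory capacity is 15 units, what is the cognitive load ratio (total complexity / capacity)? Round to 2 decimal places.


Total complexity = 4 + 1 + 1 + 1 + 5 = 12
Load = total / capacity = 12 / 15
= 0.80


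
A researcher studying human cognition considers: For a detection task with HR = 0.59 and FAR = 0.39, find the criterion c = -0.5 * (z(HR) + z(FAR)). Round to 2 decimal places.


c = -0.5 * (z(HR) + z(FAR))
z(0.59) = 0.2275
z(0.39) = -0.2793
c = -0.5 * (0.2275 + -0.2793)
= -0.5 * -0.0518
= 0.03


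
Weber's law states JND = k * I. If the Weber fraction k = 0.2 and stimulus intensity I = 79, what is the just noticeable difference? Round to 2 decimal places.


JND = k * I
JND = 0.2 * 79
= 15.80


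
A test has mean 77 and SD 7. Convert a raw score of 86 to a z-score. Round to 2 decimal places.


z = (X - mu) / sigma
= (86 - 77) / 7
= 9 / 7
= 1.29


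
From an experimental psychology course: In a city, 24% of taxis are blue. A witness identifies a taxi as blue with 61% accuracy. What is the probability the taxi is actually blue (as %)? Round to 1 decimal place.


P(blue | says blue) = P(says blue | blue)*P(blue) / [P(says blue | blue)*P(blue) + P(says blue | not blue)*P(not blue)]
Numerator = 0.61 * 0.24 = 0.1464
False identification = 0.39 * 0.76 = 0.2964
P = 0.1464 / (0.1464 + 0.2964)
= 0.1464 / 0.4428
As percentage = 33.1


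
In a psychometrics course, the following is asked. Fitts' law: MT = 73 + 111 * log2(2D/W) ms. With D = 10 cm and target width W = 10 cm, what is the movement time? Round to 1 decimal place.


MT = 73 + 111 * log2(2*10/10)
2D/W = 2.0
log2(2.0) = 1.0
MT = 73 + 111 * 1.0
= 184.0 ms


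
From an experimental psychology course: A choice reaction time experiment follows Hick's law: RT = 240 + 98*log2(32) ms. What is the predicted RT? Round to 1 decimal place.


RT = 240 + 98 * log2(32)
log2(32) = 5.0
RT = 240 + 98 * 5.0
= 240 + 490.0
= 730.0 ms


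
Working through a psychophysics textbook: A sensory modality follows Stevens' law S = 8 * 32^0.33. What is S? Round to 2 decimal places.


S = 8 * 32^0.33
32^0.33 = 3.1383
S = 8 * 3.1383
= 25.11


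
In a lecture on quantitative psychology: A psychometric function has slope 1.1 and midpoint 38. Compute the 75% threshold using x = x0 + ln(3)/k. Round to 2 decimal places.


At P = 0.75: 0.75 = 1/(1 + e^(-k*(x-x0)))
Solving: e^(-k*(x-x0)) = 1/3
x = x0 + ln(3)/k
ln(3) = 1.0986
x = 38 + 1.0986/1.1
= 38 + 0.9987
= 39.00


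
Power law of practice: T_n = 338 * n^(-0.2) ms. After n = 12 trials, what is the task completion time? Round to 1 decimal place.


T_n = 338 * 12^(-0.2)
12^(-0.2) = 0.608364
T_n = 338 * 0.608364
= 205.6 ms


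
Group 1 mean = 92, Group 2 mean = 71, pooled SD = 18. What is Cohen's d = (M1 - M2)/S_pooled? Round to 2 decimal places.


Cohen's d = (M1 - M2) / S_pooled
= (92 - 71) / 18
= 21 / 18
= 1.17


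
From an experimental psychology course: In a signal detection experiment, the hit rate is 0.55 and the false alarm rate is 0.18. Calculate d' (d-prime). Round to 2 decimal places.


d' = z(HR) - z(FAR)
z(0.55) = 0.1257
z(0.18) = -0.9154
d' = 0.1257 - -0.9154
= 1.04
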